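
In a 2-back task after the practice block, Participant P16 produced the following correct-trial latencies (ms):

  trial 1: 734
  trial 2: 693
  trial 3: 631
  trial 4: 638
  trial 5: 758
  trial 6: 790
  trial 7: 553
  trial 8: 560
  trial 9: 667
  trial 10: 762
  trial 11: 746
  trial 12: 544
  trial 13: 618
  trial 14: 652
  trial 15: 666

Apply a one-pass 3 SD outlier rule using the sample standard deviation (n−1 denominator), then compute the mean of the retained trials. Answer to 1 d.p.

667.5 ms

n = 15, ΣRT = 10012, M = 667.467
Σ(x−M)² = 88175.73; s = √(88175.73/14) = 79.362
Cutoffs: 667.467 ± 3·79.362 → [429.4, 905.6]
No RTs fall outside the cutoffs; all 15 retained. Mean = 10012/15 = 667.467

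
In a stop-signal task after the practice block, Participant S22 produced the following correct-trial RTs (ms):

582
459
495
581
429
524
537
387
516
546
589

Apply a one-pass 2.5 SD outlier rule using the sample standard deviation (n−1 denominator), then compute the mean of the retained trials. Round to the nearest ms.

513 ms

n = 11, ΣRT = 5645, M = 513.182
Σ(x−M)² = 43127.64; s = √(43127.64/10) = 65.672
Cutoffs: 513.182 ± 2.5·65.672 → [349.0, 677.4]
No RTs fall outside the cutoffs; all 11 retained. Mean = 5645/11 = 513.182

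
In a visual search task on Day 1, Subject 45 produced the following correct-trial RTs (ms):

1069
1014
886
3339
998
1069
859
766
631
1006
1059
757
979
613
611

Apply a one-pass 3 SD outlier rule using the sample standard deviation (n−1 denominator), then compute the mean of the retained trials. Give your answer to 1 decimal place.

879.8 ms

n = 15, ΣRT = 15656, M = 1043.733
Σ(x−M)² = 6039844.93; s = √(6039844.93/14) = 656.824
Cutoffs: 1043.733 ± 3·656.824 → [-926.7, 3014.2]
Outside: 3339 → excluded.
Retained (n=14): Σ = 12317, mean = 12317/14 = 879.786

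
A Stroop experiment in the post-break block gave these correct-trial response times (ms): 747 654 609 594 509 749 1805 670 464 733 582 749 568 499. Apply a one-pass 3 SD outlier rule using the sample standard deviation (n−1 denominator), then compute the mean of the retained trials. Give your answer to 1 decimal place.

625.2 ms

n = 14, ΣRT = 9932, M = 709.429
Σ(x−M)² = 1414339.43; s = √(1414339.43/13) = 329.841
Cutoffs: 709.429 ± 3·329.841 → [-280.1, 1699.0]
Outside: 1805 → excluded.
Retained (n=13): Σ = 8127, mean = 8127/13 = 625.154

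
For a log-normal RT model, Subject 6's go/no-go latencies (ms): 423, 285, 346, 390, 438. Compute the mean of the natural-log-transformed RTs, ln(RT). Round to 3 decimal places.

5.919

ln(RT): 6.0474, 5.6525, 5.8464, 5.9661, 6.0822
Σ ln(RT) = 29.5947
Mean = 29.5947/5 = 5.91893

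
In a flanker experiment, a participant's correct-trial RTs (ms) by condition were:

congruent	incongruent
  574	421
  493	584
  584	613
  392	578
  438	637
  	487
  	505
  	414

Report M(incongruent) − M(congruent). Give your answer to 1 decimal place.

M(congruent) = 2481/5 = 496.200
M(incongruent) = 4239/8 = 529.875
Difference = 529.875 − 496.200 = 33.675 ms

33.7 ms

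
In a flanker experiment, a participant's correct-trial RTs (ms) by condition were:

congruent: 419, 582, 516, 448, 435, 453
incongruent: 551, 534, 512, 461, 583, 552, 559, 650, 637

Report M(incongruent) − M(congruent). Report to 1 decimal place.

84.4 ms

M(congruent) = 2853/6 = 475.500
M(incongruent) = 5039/9 = 559.889
Difference = 559.889 − 475.500 = 84.389 ms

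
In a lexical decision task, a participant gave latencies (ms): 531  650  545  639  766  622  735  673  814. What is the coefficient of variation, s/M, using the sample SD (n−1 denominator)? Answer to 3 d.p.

n = 9, Σ = 5975, M = 663.8889
Σ(x−M)² = 72460.889; s = √(72460.889/8) = 95.1715
CV = 95.1715 / 663.8889 = 0.14335

0.143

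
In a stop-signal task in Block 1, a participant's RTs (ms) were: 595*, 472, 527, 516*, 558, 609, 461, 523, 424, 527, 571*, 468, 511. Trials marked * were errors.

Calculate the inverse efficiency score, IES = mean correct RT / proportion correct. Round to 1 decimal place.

Correct trials (n=10): 472, 527, 558, 609, 461, 523, 424, 527, 468, 511
Mean correct RT = 5080/10 = 508.0000 ms
Proportion correct = 10/13
IES = 508.0000 / (10/13) = 660.400 ms

660.4 ms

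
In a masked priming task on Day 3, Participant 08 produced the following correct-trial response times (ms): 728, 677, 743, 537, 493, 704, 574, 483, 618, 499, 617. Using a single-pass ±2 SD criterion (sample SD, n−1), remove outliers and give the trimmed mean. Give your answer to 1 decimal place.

n = 11, ΣRT = 6673, M = 606.636
Σ(x−M)² = 93690.55; s = √(93690.55/10) = 96.794
Cutoffs: 606.636 ± 2·96.794 → [413.0, 800.2]
No RTs fall outside the cutoffs; all 11 retained. Mean = 6673/11 = 606.636

606.6 ms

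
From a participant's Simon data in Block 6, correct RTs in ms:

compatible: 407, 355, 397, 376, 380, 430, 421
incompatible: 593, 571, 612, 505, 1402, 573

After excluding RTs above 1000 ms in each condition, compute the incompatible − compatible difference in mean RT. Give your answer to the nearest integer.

176 ms

incompatible: exclude 1402
M(compatible) = 2766/7 = 395.143
M(incompatible) = 2854/5 = 570.800
Difference = 570.800 − 395.143 = 175.657 ms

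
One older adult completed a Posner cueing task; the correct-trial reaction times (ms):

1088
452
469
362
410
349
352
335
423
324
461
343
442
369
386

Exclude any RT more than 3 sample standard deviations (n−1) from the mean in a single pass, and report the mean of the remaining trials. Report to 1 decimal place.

391.2 ms

n = 15, ΣRT = 6565, M = 437.667
Σ(x−M)² = 486397.33; s = √(486397.33/14) = 186.394
Cutoffs: 437.667 ± 3·186.394 → [-121.5, 996.8]
Outside: 1088 → excluded.
Retained (n=14): Σ = 5477, mean = 5477/14 = 391.214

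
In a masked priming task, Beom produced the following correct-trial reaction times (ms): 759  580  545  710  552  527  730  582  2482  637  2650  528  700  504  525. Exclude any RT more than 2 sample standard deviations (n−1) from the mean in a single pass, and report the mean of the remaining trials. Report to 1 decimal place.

n = 15, ΣRT = 13011, M = 867.400
Σ(x−M)² = 6768939.60; s = √(6768939.60/14) = 695.339
Cutoffs: 867.400 ± 2·695.339 → [-523.3, 2258.1]
Outside: 2482, 2650 → excluded.
Retained (n=13): Σ = 7879, mean = 7879/13 = 606.077

606.1 ms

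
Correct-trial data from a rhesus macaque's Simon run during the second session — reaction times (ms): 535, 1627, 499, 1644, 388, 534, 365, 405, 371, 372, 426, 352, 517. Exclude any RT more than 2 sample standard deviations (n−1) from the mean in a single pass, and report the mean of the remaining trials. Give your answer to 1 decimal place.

433.1 ms

n = 13, ΣRT = 8035, M = 618.077
Σ(x−M)² = 2500486.92; s = √(2500486.92/12) = 456.480
Cutoffs: 618.077 ± 2·456.480 → [-294.9, 1531.0]
Outside: 1627, 1644 → excluded.
Retained (n=11): Σ = 4764, mean = 4764/11 = 433.091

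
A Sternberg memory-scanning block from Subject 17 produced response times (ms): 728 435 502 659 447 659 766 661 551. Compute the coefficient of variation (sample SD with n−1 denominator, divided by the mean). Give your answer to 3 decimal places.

n = 9, Σ = 5408, M = 600.8889
Σ(x−M)² = 117254.889; s = √(117254.889/8) = 121.0655
CV = 121.0655 / 600.8889 = 0.20148

0.201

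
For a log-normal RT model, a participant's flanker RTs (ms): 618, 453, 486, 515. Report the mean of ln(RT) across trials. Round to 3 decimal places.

6.243

ln(RT): 6.4265, 6.1159, 6.1862, 6.2442
Σ ln(RT) = 24.9728
Mean = 24.9728/4 = 6.24319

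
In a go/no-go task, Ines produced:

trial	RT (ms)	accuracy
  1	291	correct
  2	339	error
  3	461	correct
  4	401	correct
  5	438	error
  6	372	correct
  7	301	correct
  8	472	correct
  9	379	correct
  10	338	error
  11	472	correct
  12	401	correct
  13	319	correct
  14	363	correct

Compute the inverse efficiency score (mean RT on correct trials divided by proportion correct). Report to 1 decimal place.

489.7 ms

Correct trials (n=11): 291, 461, 401, 372, 301, 472, 379, 472, 401, 319, 363
Mean correct RT = 4232/11 = 384.7273 ms
Proportion correct = 11/14
IES = 384.7273 / (11/14) = 489.653 ms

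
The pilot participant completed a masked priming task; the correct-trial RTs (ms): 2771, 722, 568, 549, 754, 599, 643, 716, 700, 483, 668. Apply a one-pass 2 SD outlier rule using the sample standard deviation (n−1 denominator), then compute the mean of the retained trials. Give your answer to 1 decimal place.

640.2 ms

n = 11, ΣRT = 9173, M = 833.909
Σ(x−M)² = 4197236.91; s = √(4197236.91/10) = 647.861
Cutoffs: 833.909 ± 2·647.861 → [-461.8, 2129.6]
Outside: 2771 → excluded.
Retained (n=10): Σ = 6402, mean = 6402/10 = 640.200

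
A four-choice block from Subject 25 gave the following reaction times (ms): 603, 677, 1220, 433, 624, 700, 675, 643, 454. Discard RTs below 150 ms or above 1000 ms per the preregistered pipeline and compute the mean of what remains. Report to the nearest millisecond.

601 ms

Excluded: 1220
Retained (n=8): Σ = 4809
Mean = 4809/8 = 601.1250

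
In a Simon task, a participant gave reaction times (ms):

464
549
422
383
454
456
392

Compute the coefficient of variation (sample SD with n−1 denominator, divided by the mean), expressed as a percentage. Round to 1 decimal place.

12.5%

n = 7, Σ = 3120, M = 445.7143
Σ(x−M)² = 18557.429; s = √(18557.429/6) = 55.6139
CV = 55.6139 / 445.7143 = 0.12477 = 12.477%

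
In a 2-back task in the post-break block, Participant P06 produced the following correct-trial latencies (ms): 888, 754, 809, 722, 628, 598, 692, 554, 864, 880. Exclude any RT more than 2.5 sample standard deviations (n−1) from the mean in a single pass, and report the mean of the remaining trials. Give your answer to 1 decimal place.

n = 10, ΣRT = 7389, M = 738.900
Σ(x−M)² = 131756.90; s = √(131756.90/9) = 120.994
Cutoffs: 738.900 ± 2.5·120.994 → [436.4, 1041.4]
No RTs fall outside the cutoffs; all 10 retained. Mean = 7389/10 = 738.900

738.9 ms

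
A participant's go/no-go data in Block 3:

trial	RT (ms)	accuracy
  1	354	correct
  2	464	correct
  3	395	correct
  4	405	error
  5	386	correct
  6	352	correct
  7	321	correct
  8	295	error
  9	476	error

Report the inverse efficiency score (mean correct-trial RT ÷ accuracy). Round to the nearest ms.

568 ms

Correct trials (n=6): 354, 464, 395, 386, 352, 321
Mean correct RT = 2272/6 = 378.6667 ms
Proportion correct = 6/9
IES = 378.6667 / (6/9) = 568.000 ms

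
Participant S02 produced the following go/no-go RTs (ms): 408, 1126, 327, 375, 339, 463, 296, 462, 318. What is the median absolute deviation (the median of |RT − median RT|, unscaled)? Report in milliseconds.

57 ms

Sorted: 296, 318, 327, 339, 375, 408, 462, 463, 1126 → median = 375
|x − 375|: 33, 751, 48, 0, 36, 88, 79, 87, 57
Sorted deviations: 0, 33, 36, 48, 57, 79, 87, 88, 751 → MAD = 57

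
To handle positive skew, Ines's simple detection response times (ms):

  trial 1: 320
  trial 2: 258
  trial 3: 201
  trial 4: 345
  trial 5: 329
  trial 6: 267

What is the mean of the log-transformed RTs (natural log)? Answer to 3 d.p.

5.642

ln(RT): 5.7683, 5.5530, 5.3033, 5.8435, 5.7961, 5.5872
Σ ln(RT) = 33.8514
Mean = 33.8514/6 = 5.64191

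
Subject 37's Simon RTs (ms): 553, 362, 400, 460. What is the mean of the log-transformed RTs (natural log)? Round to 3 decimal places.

6.082

ln(RT): 6.3154, 5.8916, 5.9915, 6.1312
Σ ln(RT) = 24.3297
Mean = 24.3297/4 = 6.08242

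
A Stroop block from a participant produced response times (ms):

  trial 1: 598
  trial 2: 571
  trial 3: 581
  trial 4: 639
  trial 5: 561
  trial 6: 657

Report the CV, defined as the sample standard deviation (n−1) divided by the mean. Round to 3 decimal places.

n = 6, Σ = 3607, M = 601.1667
Σ(x−M)² = 7488.833; s = √(7488.833/5) = 38.7010
CV = 38.7010 / 601.1667 = 0.06438

0.064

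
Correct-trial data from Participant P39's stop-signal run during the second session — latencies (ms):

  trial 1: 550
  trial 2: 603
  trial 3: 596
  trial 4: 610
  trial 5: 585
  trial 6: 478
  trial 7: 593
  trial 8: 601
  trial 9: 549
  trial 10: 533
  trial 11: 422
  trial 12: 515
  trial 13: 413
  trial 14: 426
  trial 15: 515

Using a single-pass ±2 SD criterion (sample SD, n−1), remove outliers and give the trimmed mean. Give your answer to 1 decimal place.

n = 15, ΣRT = 7989, M = 532.600
Σ(x−M)² = 68111.60; s = √(68111.60/14) = 69.750
Cutoffs: 532.600 ± 2·69.750 → [393.1, 672.1]
No RTs fall outside the cutoffs; all 15 retained. Mean = 7989/15 = 532.600

532.6 ms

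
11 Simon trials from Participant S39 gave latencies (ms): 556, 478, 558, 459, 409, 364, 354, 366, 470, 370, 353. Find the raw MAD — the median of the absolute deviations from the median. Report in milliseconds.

55 ms

Sorted: 353, 354, 364, 366, 370, 409, 459, 470, 478, 556, 558 → median = 409
|x − 409|: 147, 69, 149, 50, 0, 45, 55, 43, 61, 39, 56
Sorted deviations: 0, 39, 43, 45, 50, 55, 56, 61, 69, 147, 149 → MAD = 55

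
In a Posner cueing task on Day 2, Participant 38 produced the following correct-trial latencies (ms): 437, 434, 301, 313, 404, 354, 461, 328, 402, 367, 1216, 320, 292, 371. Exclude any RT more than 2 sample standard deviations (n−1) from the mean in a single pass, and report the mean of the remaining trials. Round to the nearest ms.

n = 14, ΣRT = 6000, M = 428.571
Σ(x−M)² = 705357.43; s = √(705357.43/13) = 232.934
Cutoffs: 428.571 ± 2·232.934 → [-37.3, 894.4]
Outside: 1216 → excluded.
Retained (n=13): Σ = 4784, mean = 4784/13 = 368.000

368 ms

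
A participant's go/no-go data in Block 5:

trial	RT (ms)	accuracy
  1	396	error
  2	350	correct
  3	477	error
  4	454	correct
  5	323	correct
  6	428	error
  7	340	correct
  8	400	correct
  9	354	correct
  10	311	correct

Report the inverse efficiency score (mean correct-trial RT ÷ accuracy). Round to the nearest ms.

517 ms

Correct trials (n=7): 350, 454, 323, 340, 400, 354, 311
Mean correct RT = 2532/7 = 361.7143 ms
Proportion correct = 7/10
IES = 361.7143 / (7/10) = 516.735 ms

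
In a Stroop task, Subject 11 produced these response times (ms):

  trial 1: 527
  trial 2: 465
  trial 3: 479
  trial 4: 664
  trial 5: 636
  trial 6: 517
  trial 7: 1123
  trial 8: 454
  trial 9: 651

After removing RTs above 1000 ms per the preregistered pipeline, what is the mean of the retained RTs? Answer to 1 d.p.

Excluded: 1123
Retained (n=8): Σ = 4393
Mean = 4393/8 = 549.1250

549.1 ms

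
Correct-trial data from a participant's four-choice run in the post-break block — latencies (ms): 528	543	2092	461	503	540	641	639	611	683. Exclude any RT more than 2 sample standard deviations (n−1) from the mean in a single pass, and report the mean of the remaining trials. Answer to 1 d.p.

n = 10, ΣRT = 7241, M = 724.100
Σ(x−M)² = 2123030.90; s = √(2123030.90/9) = 485.687
Cutoffs: 724.100 ± 2·485.687 → [-247.3, 1695.5]
Outside: 2092 → excluded.
Retained (n=9): Σ = 5149, mean = 5149/9 = 572.111

572.1 ms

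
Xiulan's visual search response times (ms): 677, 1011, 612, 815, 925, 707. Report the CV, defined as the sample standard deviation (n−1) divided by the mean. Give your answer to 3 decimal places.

n = 6, Σ = 4747, M = 791.1667
Σ(x−M)² = 119024.833; s = √(119024.833/5) = 154.2886
CV = 154.2886 / 791.1667 = 0.19501

0.195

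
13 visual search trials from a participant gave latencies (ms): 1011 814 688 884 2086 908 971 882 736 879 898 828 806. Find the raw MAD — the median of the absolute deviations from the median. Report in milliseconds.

68 ms

Sorted: 688, 736, 806, 814, 828, 879, 882, 884, 898, 908, 971, 1011, 2086 → median = 882
|x − 882|: 129, 68, 194, 2, 1204, 26, 89, 0, 146, 3, 16, 54, 76
Sorted deviations: 0, 2, 3, 16, 26, 54, 68, 76, 89, 129, 146, 194, 1204 → MAD = 68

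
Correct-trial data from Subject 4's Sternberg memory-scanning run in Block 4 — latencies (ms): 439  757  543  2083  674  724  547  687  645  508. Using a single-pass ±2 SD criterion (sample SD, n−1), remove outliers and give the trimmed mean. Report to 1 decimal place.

n = 10, ΣRT = 7607, M = 760.700
Σ(x−M)² = 2036582.10; s = √(2036582.10/9) = 475.696
Cutoffs: 760.700 ± 2·475.696 → [-190.7, 1712.1]
Outside: 2083 → excluded.
Retained (n=9): Σ = 5524, mean = 5524/9 = 613.778

613.8 ms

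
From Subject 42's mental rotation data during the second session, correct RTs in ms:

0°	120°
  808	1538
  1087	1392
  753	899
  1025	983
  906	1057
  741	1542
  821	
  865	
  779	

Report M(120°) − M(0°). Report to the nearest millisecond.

370 ms

M(0°) = 7785/9 = 865.000
M(120°) = 7411/6 = 1235.167
Difference = 1235.167 − 865.000 = 370.167 ms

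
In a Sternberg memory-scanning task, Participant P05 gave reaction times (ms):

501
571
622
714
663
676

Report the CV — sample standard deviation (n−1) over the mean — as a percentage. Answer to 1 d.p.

12.5%

n = 6, Σ = 3747, M = 624.5000
Σ(x−M)² = 30265.500; s = √(30265.500/5) = 77.8017
CV = 77.8017 / 624.5000 = 0.12458 = 12.458%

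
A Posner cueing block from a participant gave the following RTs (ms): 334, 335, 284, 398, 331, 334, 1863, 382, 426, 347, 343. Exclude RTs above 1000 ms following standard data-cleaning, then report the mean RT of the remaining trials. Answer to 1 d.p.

Excluded: 1863
Retained (n=10): Σ = 3514
Mean = 3514/10 = 351.4000

351.4 ms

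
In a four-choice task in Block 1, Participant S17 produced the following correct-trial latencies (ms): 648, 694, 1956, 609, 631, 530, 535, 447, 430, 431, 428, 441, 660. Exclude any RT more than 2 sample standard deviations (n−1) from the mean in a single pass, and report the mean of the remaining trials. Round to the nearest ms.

540 ms

n = 13, ΣRT = 8440, M = 649.231
Σ(x−M)² = 1967870.31; s = √(1967870.31/12) = 404.956
Cutoffs: 649.231 ± 2·404.956 → [-160.7, 1459.1]
Outside: 1956 → excluded.
Retained (n=12): Σ = 6484, mean = 6484/12 = 540.333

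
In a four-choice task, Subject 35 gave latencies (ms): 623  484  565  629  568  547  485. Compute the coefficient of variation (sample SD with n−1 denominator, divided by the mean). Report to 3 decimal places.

0.104

n = 7, Σ = 3901, M = 557.2857
Σ(x−M)² = 20337.429; s = √(20337.429/6) = 58.2200
CV = 58.2200 / 557.2857 = 0.10447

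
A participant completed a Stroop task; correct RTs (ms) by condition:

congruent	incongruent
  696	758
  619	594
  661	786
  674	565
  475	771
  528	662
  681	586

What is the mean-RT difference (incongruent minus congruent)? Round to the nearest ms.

M(congruent) = 4334/7 = 619.143
M(incongruent) = 4722/7 = 674.571
Difference = 674.571 − 619.143 = 55.429 ms

55 ms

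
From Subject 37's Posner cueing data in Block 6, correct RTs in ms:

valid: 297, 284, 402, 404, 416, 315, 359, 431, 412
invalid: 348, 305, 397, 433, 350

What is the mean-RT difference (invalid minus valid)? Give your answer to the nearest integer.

-2 ms

M(valid) = 3320/9 = 368.889
M(invalid) = 1833/5 = 366.600
Difference = 366.600 − 368.889 = -2.289 ms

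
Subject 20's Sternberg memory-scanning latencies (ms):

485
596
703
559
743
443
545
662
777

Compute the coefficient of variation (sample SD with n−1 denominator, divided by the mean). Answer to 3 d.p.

n = 9, Σ = 5513, M = 612.5556
Σ(x−M)² = 107408.222; s = √(107408.222/8) = 115.8707
CV = 115.8707 / 612.5556 = 0.18916

0.189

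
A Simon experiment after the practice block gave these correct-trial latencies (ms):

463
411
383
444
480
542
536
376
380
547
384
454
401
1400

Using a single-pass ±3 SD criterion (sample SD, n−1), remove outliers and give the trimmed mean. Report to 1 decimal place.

446.2 ms

n = 14, ΣRT = 7201, M = 514.357
Σ(x−M)² = 894047.21; s = √(894047.21/13) = 262.246
Cutoffs: 514.357 ± 3·262.246 → [-272.4, 1301.1]
Outside: 1400 → excluded.
Retained (n=13): Σ = 5801, mean = 5801/13 = 446.231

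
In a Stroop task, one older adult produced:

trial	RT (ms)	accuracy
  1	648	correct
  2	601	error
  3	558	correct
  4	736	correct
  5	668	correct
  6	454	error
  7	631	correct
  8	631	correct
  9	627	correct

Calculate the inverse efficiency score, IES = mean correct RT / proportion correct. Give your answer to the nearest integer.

826 ms

Correct trials (n=7): 648, 558, 736, 668, 631, 631, 627
Mean correct RT = 4499/7 = 642.7143 ms
Proportion correct = 7/9
IES = 642.7143 / (7/9) = 826.347 ms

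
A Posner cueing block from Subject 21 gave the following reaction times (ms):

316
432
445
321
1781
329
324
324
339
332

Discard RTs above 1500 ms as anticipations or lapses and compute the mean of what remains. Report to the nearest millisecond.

351 ms

Excluded: 1781
Retained (n=9): Σ = 3162
Mean = 3162/9 = 351.3333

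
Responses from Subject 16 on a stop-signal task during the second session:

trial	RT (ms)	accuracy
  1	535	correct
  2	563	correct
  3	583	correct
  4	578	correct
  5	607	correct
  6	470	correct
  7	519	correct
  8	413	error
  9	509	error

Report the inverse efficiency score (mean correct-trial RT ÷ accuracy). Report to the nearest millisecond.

Correct trials (n=7): 535, 563, 583, 578, 607, 470, 519
Mean correct RT = 3855/7 = 550.7143 ms
Proportion correct = 7/9
IES = 550.7143 / (7/9) = 708.061 ms

708 ms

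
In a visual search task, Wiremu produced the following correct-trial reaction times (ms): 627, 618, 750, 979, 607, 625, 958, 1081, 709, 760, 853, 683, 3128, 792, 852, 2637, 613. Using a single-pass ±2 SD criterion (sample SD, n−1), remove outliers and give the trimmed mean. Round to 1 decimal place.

767.1 ms

n = 17, ΣRT = 17272, M = 1016.000
Σ(x−M)² = 8334510.00; s = √(8334510.00/16) = 721.739
Cutoffs: 1016.000 ± 2·721.739 → [-427.5, 2459.5]
Outside: 2637, 3128 → excluded.
Retained (n=15): Σ = 11507, mean = 11507/15 = 767.133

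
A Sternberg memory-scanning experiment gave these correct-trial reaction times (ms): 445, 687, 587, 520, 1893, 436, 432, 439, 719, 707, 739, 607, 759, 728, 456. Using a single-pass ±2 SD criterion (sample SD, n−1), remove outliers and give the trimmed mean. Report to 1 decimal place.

590.1 ms

n = 15, ΣRT = 10154, M = 676.933
Σ(x−M)² = 1809652.93; s = √(1809652.93/14) = 359.529
Cutoffs: 676.933 ± 2·359.529 → [-42.1, 1396.0]
Outside: 1893 → excluded.
Retained (n=14): Σ = 8261, mean = 8261/14 = 590.071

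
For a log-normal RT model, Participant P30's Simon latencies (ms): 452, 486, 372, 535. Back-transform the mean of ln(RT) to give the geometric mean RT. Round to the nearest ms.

ln(RT): 6.1137, 6.1862, 5.9189, 6.2823
Mean ln(RT) = 24.5011/4 = 6.12526
Geometric mean = exp(6.12526) = 457.26 ms

457 ms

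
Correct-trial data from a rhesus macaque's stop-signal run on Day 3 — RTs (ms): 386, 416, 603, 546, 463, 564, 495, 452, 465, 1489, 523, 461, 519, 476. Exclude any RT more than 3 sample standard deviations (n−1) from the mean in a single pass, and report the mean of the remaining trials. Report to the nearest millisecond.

n = 14, ΣRT = 7858, M = 561.286
Σ(x−M)² = 970320.86; s = √(970320.86/13) = 273.203
Cutoffs: 561.286 ± 3·273.203 → [-258.3, 1380.9]
Outside: 1489 → excluded.
Retained (n=13): Σ = 6369, mean = 6369/13 = 489.923

490 ms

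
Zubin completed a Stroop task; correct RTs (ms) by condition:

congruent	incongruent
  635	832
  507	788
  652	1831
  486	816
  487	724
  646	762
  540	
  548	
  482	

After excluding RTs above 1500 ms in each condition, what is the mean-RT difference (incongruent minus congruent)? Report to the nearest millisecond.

231 ms

incongruent: exclude 1831
M(congruent) = 4983/9 = 553.667
M(incongruent) = 3922/5 = 784.400
Difference = 784.400 − 553.667 = 230.733 ms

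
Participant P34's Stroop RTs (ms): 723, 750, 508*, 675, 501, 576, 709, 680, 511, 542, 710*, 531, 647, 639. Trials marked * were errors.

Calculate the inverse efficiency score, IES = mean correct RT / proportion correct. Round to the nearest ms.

728 ms

Correct trials (n=12): 723, 750, 675, 501, 576, 709, 680, 511, 542, 531, 647, 639
Mean correct RT = 7484/12 = 623.6667 ms
Proportion correct = 12/14
IES = 623.6667 / (12/14) = 727.611 ms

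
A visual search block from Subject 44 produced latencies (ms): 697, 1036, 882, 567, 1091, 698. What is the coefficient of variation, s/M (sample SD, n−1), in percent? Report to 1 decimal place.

25.2%

n = 6, Σ = 4971, M = 828.5000
Σ(x−M)² = 217529.500; s = √(217529.500/5) = 208.5807
CV = 208.5807 / 828.5000 = 0.25176 = 25.176%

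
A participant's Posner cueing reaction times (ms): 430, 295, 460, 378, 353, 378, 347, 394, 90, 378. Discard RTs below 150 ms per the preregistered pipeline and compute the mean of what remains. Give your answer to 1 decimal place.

379.2 ms

Excluded: 90
Retained (n=9): Σ = 3413
Mean = 3413/9 = 379.2222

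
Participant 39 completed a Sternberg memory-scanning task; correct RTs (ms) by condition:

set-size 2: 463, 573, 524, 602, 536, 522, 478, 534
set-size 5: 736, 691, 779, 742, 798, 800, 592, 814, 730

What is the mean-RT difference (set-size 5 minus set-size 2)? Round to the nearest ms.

213 ms

M(set-size 2) = 4232/8 = 529.000
M(set-size 5) = 6682/9 = 742.444
Difference = 742.444 − 529.000 = 213.444 ms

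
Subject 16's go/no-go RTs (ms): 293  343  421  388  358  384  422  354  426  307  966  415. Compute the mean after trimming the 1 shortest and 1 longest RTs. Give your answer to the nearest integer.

382 ms

Sorted: 293, 307, 343, 354, 358, 384, 388, 415, 421, 422, 426, 966
Drop lowest 1 (293) and highest 1 (966)
Remaining (n=10): Σ = 3818, mean = 3818/10 = 381.800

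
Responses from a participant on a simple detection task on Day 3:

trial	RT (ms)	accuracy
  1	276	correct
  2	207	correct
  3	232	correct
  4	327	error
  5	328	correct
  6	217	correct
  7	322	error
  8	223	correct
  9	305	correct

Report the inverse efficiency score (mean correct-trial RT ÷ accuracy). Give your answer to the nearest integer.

Correct trials (n=7): 276, 207, 232, 328, 217, 223, 305
Mean correct RT = 1788/7 = 255.4286 ms
Proportion correct = 7/9
IES = 255.4286 / (7/9) = 328.408 ms

328 ms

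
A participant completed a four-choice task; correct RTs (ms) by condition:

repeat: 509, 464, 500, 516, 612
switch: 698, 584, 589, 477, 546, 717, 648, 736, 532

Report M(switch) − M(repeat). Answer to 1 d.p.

M(repeat) = 2601/5 = 520.200
M(switch) = 5527/9 = 614.111
Difference = 614.111 − 520.200 = 93.911 ms

93.9 ms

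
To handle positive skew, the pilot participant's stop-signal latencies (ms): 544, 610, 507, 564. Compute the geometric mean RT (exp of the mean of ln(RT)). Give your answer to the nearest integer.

ln(RT): 6.2989, 6.4135, 6.2285, 6.3351
Mean ln(RT) = 25.2760/4 = 6.31899
Geometric mean = exp(6.31899) = 555.01 ms

555 ms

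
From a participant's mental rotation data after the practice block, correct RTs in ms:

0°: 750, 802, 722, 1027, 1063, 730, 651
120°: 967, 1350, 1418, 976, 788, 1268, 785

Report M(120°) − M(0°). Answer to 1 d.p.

258.1 ms

M(0°) = 5745/7 = 820.714
M(120°) = 7552/7 = 1078.857
Difference = 1078.857 − 820.714 = 258.143 ms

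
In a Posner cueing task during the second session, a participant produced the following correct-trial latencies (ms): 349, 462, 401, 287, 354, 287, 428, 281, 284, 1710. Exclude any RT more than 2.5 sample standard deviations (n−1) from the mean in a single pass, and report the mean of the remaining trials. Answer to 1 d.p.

348.1 ms

n = 10, ΣRT = 4843, M = 484.300
Σ(x−M)² = 1707536.10; s = √(1707536.10/9) = 435.576
Cutoffs: 484.300 ± 2.5·435.576 → [-604.6, 1573.2]
Outside: 1710 → excluded.
Retained (n=9): Σ = 3133, mean = 3133/9 = 348.111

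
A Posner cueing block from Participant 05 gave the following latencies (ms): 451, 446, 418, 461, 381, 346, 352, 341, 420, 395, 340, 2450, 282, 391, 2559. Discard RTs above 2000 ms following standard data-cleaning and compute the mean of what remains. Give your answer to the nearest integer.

386 ms

Excluded: 2450, 2559
Retained (n=13): Σ = 5024
Mean = 5024/13 = 386.4615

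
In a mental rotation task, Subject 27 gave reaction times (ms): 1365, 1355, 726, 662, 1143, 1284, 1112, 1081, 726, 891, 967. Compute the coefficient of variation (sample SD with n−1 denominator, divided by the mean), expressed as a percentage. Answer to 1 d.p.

n = 11, Σ = 11312, M = 1028.3636
Σ(x−M)² = 647976.545; s = √(647976.545/10) = 254.5538
CV = 254.5538 / 1028.3636 = 0.24753 = 24.753%

24.8%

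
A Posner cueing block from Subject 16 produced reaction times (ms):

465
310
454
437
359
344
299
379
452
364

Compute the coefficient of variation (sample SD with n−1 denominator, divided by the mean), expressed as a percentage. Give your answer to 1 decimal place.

n = 10, Σ = 3863, M = 386.3000
Σ(x−M)² = 34192.100; s = √(34192.100/9) = 61.6370
CV = 61.6370 / 386.3000 = 0.15956 = 15.956%

16.0%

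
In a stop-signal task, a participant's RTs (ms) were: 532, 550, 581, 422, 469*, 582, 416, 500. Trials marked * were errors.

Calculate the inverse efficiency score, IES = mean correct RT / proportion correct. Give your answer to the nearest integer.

Correct trials (n=7): 532, 550, 581, 422, 582, 416, 500
Mean correct RT = 3583/7 = 511.8571 ms
Proportion correct = 7/8
IES = 511.8571 / (7/8) = 584.980 ms

585 ms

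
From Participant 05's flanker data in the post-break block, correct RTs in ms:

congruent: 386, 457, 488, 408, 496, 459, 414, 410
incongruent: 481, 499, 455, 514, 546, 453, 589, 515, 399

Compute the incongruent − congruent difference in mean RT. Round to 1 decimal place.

M(congruent) = 3518/8 = 439.750
M(incongruent) = 4451/9 = 494.556
Difference = 494.556 − 439.750 = 54.806 ms

54.8 ms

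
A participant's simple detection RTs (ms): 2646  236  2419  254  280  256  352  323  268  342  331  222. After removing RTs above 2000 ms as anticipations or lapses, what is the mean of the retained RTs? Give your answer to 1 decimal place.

Excluded: 2419, 2646
Retained (n=10): Σ = 2864
Mean = 2864/10 = 286.4000

286.4 ms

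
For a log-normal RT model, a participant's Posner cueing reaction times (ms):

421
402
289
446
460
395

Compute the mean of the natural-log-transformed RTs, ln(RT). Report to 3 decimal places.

ln(RT): 6.0426, 5.9965, 5.6664, 6.1003, 6.1312, 5.9789
Σ ln(RT) = 35.9159
Mean = 35.9159/6 = 5.98599

5.986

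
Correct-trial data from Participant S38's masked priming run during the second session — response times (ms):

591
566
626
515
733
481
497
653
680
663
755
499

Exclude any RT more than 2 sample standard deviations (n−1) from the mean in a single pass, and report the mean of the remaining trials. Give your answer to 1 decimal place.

604.9 ms

n = 12, ΣRT = 7259, M = 604.917
Σ(x−M)² = 98710.92; s = √(98710.92/11) = 94.730
Cutoffs: 604.917 ± 2·94.730 → [415.5, 794.4]
No RTs fall outside the cutoffs; all 12 retained. Mean = 7259/12 = 604.917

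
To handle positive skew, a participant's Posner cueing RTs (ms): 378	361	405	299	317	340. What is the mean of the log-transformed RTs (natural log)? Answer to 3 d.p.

ln(RT): 5.9349, 5.8889, 6.0039, 5.7004, 5.7589, 5.8289
Σ ln(RT) = 35.1160
Mean = 35.1160/6 = 5.85266

5.853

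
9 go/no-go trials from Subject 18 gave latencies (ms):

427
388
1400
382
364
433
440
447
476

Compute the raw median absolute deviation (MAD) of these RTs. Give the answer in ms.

43 ms

Sorted: 364, 382, 388, 427, 433, 440, 447, 476, 1400 → median = 433
|x − 433|: 6, 45, 967, 51, 69, 0, 7, 14, 43
Sorted deviations: 0, 6, 7, 14, 43, 45, 51, 69, 967 → MAD = 43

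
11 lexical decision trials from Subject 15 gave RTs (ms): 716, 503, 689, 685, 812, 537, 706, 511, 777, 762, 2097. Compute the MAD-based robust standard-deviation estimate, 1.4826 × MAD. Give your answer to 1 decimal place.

Sorted: 503, 511, 537, 685, 689, 706, 716, 762, 777, 812, 2097 → median = 706
|x − 706| sorted: 0, 10, 17, 21, 56, 71, 106, 169, 195, 203, 1391 → MAD = 71
Robust SD ≈ 1.4826 × 71 = 105.265

105.3 ms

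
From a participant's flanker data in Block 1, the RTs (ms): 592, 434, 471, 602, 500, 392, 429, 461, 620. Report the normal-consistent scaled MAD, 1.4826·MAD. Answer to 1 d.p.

Sorted: 392, 429, 434, 461, 471, 500, 592, 602, 620 → median = 471
|x − 471| sorted: 0, 10, 29, 37, 42, 79, 121, 131, 149 → MAD = 42
Robust SD ≈ 1.4826 × 42 = 62.269

62.3 ms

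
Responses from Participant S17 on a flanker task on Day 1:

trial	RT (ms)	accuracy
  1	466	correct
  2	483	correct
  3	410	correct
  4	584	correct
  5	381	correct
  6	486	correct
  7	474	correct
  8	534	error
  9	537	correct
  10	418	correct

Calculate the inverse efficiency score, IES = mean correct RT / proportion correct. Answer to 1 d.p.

523.3 ms

Correct trials (n=9): 466, 483, 410, 584, 381, 486, 474, 537, 418
Mean correct RT = 4239/9 = 471.0000 ms
Proportion correct = 9/10
IES = 471.0000 / (9/10) = 523.333 ms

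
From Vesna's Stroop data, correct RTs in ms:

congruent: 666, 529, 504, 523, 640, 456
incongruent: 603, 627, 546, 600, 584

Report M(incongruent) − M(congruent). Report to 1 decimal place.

M(congruent) = 3318/6 = 553.000
M(incongruent) = 2960/5 = 592.000
Difference = 592.000 − 553.000 = 39.000 ms

39.0 ms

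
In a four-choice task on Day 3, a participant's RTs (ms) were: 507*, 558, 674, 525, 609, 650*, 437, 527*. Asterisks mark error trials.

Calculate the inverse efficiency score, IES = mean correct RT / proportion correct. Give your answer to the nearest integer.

Correct trials (n=5): 558, 674, 525, 609, 437
Mean correct RT = 2803/5 = 560.6000 ms
Proportion correct = 5/8
IES = 560.6000 / (5/8) = 896.960 ms

897 ms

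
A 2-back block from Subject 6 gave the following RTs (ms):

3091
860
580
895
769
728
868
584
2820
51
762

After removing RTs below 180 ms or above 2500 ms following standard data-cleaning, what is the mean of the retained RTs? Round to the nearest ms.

Excluded: 51, 2820, 3091
Retained (n=8): Σ = 6046
Mean = 6046/8 = 755.7500

756 ms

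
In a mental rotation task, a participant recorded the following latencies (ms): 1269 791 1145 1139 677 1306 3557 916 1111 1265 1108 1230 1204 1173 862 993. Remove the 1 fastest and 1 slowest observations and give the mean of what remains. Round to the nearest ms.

Sorted: 677, 791, 862, 916, 993, 1108, 1111, 1139, 1145, 1173, 1204, 1230, 1265, 1269, 1306, 3557
Drop lowest 1 (677) and highest 1 (3557)
Remaining (n=14): Σ = 15512, mean = 15512/14 = 1108.000

1108 ms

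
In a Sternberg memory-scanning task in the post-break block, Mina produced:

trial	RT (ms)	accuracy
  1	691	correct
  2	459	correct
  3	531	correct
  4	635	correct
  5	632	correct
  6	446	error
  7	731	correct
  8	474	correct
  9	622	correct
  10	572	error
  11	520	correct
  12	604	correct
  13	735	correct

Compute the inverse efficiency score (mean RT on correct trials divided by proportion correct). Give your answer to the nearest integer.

713 ms

Correct trials (n=11): 691, 459, 531, 635, 632, 731, 474, 622, 520, 604, 735
Mean correct RT = 6634/11 = 603.0909 ms
Proportion correct = 11/13
IES = 603.0909 / (11/13) = 712.744 ms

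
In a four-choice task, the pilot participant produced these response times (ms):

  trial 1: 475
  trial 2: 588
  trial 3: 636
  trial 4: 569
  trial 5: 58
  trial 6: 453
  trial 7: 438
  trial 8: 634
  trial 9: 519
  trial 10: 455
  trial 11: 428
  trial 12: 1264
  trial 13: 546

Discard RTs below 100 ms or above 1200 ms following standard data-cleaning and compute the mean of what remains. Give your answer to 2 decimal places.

521.91 ms

Excluded: 58, 1264
Retained (n=11): Σ = 5741
Mean = 5741/11 = 521.9091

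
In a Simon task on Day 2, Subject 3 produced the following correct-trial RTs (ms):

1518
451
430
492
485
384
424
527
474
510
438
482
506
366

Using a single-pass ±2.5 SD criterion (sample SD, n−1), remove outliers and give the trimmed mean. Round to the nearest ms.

459 ms

n = 14, ΣRT = 7487, M = 534.786
Σ(x−M)² = 1069870.36; s = √(1069870.36/13) = 286.876
Cutoffs: 534.786 ± 2.5·286.876 → [-182.4, 1252.0]
Outside: 1518 → excluded.
Retained (n=13): Σ = 5969, mean = 5969/13 = 459.154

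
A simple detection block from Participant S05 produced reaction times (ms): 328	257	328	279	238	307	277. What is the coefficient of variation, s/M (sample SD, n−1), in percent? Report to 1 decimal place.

12.1%

n = 7, Σ = 2014, M = 287.7143
Σ(x−M)² = 7223.429; s = √(7223.429/6) = 34.6973
CV = 34.6973 / 287.7143 = 0.12060 = 12.060%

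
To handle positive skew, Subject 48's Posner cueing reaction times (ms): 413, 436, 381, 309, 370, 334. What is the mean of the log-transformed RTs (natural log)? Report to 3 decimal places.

ln(RT): 6.0234, 6.0776, 5.9428, 5.7333, 5.9135, 5.8111
Σ ln(RT) = 35.5019
Mean = 35.5019/6 = 5.91698

5.917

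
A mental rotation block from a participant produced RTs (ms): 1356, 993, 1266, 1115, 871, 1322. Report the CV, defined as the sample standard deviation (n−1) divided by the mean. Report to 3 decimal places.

0.169

n = 6, Σ = 6923, M = 1153.8333
Σ(x−M)² = 189102.833; s = √(189102.833/5) = 194.4751
CV = 194.4751 / 1153.8333 = 0.16855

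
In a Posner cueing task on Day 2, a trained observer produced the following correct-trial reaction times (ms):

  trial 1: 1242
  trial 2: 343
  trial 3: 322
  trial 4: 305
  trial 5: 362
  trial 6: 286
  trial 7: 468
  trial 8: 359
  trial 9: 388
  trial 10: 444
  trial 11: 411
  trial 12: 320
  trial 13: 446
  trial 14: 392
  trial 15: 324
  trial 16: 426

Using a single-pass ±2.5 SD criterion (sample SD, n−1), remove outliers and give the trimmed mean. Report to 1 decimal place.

373.1 ms

n = 16, ΣRT = 6838, M = 427.375
Σ(x−M)² = 753309.75; s = √(753309.75/15) = 224.100
Cutoffs: 427.375 ± 2.5·224.100 → [-132.9, 987.6]
Outside: 1242 → excluded.
Retained (n=15): Σ = 5596, mean = 5596/15 = 373.067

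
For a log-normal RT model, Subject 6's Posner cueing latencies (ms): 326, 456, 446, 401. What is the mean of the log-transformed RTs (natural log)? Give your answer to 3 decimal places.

6.001

ln(RT): 5.7869, 6.1225, 6.1003, 5.9940
Σ ln(RT) = 24.0037
Mean = 24.0037/4 = 6.00092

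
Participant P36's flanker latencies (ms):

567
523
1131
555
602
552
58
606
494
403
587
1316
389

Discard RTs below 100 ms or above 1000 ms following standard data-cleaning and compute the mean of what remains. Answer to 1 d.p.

527.8 ms

Excluded: 58, 1131, 1316
Retained (n=10): Σ = 5278
Mean = 5278/10 = 527.8000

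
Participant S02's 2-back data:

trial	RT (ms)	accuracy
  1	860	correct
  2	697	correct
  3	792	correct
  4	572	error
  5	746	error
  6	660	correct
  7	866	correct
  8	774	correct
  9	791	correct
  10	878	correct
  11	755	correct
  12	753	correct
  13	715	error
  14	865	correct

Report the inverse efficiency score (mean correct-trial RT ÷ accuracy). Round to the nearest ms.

1006 ms

Correct trials (n=11): 860, 697, 792, 660, 866, 774, 791, 878, 755, 753, 865
Mean correct RT = 8691/11 = 790.0909 ms
Proportion correct = 11/14
IES = 790.0909 / (11/14) = 1005.570 ms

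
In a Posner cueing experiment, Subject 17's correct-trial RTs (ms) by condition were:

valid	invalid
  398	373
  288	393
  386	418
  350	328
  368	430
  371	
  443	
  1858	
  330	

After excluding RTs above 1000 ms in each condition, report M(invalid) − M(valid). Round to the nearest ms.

valid: exclude 1858
M(valid) = 2934/8 = 366.750
M(invalid) = 1942/5 = 388.400
Difference = 388.400 − 366.750 = 21.650 ms

22 ms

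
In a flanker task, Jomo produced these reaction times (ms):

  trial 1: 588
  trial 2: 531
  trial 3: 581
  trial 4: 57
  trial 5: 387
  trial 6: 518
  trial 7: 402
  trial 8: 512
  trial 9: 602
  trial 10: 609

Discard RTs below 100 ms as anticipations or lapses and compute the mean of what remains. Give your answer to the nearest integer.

Excluded: 57
Retained (n=9): Σ = 4730
Mean = 4730/9 = 525.5556

526 ms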